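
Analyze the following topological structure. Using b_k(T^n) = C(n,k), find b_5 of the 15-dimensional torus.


By the Kunneth formula, b_k(T^n) = C(n,k).
b_5(T^15) = C(15,5).
C(15,5) = 15!/(5!*10!) = 3003

3003


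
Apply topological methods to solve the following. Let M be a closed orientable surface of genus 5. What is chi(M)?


For a closed orientable surface of genus g: chi = 2 - 2g.
Here g = 5.
chi = 2 - 2*5 = 2 - 10 = -8

-8


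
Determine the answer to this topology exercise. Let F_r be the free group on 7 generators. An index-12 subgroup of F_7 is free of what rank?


Nielsen-Schreier: an index-n subgroup of F_r is free of rank 1 + n(r-1).
Equivalently: chi(cover) = n*chi(base); chi(vee_r S^1) = 1 - 7 = -6.
chi(E) = 12*(-6) = -72; rank = 1 - chi(E) = 1 - (-72) = 73.
rank = 1 + 12*(7-1) = 1 + 72 = 73

73


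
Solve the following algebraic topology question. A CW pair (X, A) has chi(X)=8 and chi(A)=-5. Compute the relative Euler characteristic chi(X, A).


Relative Euler characteristic: chi(X, A) = chi(X) - chi(A).
= 8 - (-5) = 13

13


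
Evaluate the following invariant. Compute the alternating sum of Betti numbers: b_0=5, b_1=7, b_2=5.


chi = sum_k (-1)^k b_k.
= (5) + (-7) + (5)
= 3

3


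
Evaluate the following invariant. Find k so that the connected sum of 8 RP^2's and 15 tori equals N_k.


Since a >= 1, the sum is non-orientable; each T^2 can be replaced by RP^2 # RP^2 (since T^2#RP^2 = 3RP^2).
Total crosscaps k = 8 + 2*15 = 38.
Check via chi: chi = 8*1 + 15*0 - (8+15-1)*2 = -36 = 2 - k = -36. Consistent.

38


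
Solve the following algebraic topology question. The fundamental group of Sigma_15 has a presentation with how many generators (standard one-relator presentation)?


Standard presentation: pi_1(Sigma_g) = <a_1,b_1,...,a_g,b_g | [a_1,b_1]...[a_g,b_g] = 1>.
Number of generators = 2g = 2*15 = 30

30


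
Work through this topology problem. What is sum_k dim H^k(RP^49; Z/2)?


H^k(RP^49; Z/2) = Z/2 for each 0 <= k <= 49.
Total dimension = 49 + 1 = 50

50


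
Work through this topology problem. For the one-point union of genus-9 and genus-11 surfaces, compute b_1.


For a wedge: H_1(A v B) = H_1(A) + H_1(B).
b_1(Sigma_9) = 18, b_1(Sigma_11) = 22.
b_1 = 18 + 22 = 40

40


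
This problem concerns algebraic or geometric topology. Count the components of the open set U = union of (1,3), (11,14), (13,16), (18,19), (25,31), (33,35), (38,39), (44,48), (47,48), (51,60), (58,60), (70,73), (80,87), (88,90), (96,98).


Sort and merge overlapping open intervals.
Merged: (1,3), (11,16), (18,19), (25,31), (33,35), (38,39), (44,48), (51,60), (70,73), (80,87), (88,90), (96,98).
Number of components = 12

12


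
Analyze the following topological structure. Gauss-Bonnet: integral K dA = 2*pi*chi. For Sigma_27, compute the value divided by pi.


Gauss-Bonnet: integral K dA = 2*pi*chi(M).
chi(Sigma_27) = 2 - 2*27 = -52.
(integral K dA)/pi = 2*chi = 2*(-52) = -104

-104


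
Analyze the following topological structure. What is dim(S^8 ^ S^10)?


S^m ^ S^n = S^{m+n}.
k = 8 + 10 = 18

18


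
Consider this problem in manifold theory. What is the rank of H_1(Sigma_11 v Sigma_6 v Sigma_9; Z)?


For a wedge X v Y: reduced H_k(X v Y) = H_k(X) + H_k(Y).
Each Sigma_g contributes b_1 = 2g.
b_1 = 22 + 12 + 18 = 52

52


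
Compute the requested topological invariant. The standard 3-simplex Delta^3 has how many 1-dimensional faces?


Delta^3 has 3+1 vertices. A 1-face is a choice of 1+1 vertices.
f_1 = C(3+1, 1+1) = C(4,2) = 6

6


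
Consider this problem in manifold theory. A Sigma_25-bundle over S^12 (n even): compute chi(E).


chi(S^12) = 2 (n even), chi(Sigma_25) = 2 - 2*25 = -48.
chi(E) = 2 * (-48) = -96

-96


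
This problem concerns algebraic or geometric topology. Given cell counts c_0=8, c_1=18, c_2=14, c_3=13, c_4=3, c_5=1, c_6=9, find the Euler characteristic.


chi = sum_k (-1)^k c_k.
= (-1)^0*8 + (-1)^1*18 + (-1)^2*14 + (-1)^3*13 + (-1)^4*3 + (-1)^5*1 + (-1)^6*9
= (8) + (-18) + (14) + (-13) + (3) + (-1) + (9)
= 2

2


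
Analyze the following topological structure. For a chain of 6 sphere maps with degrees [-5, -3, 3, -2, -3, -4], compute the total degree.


Degree is multiplicative: deg(composition) = product of degrees.
= (-5) * (-3) * (3) * (-2) * (-3) * (-4) = -1080

-1080


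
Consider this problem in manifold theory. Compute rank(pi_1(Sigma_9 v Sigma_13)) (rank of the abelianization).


For a wedge: H_1(A v B) = H_1(A) + H_1(B).
b_1(Sigma_9) = 18, b_1(Sigma_13) = 26.
b_1 = 18 + 26 = 44

44


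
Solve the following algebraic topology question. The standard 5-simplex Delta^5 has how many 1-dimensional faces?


Delta^5 has 5+1 vertices. A 1-face is a choice of 1+1 vertices.
f_1 = C(5+1, 1+1) = C(6,2) = 15

15


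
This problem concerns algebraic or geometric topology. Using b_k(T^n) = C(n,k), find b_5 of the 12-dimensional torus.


By the Kunneth formula, b_k(T^n) = C(n,k).
b_5(T^12) = C(12,5).
C(12,5) = 12!/(5!*7!) = 792

792


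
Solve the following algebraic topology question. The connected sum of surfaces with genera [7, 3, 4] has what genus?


Genus is additive under connected sum of orientable surfaces.
g = 7 + 3 + 4 = 14

14


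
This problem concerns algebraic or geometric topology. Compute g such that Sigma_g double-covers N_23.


chi(N_23) = 2 - 23 = -21.
Double cover: chi(Sigma_g) = 2 * chi(N_23) = 2*(-21) = -42.
2 - 2g = -42, so g = (2 - (-42))/2 = 44/2 = 22

22


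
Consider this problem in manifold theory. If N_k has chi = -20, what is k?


chi = 2 - k for closed non-orientable surfaces with k crosscaps.
-20 = 2 - k
k = 2 - (-20) = 22

22


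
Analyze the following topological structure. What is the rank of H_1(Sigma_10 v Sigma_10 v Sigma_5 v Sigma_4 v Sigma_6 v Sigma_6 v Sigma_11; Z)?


For a wedge X v Y: reduced H_k(X v Y) = H_k(X) + H_k(Y).
Each Sigma_g contributes b_1 = 2g.
b_1 = 20 + 20 + 10 + 8 + 12 + 12 + 22 = 104

104


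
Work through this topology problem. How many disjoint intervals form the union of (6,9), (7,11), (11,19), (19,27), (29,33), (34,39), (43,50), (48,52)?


Sort and merge overlapping open intervals.
Merged: (6,11), (11,19), (19,27), (29,33), (34,39), (43,52).
Number of components = 6

6


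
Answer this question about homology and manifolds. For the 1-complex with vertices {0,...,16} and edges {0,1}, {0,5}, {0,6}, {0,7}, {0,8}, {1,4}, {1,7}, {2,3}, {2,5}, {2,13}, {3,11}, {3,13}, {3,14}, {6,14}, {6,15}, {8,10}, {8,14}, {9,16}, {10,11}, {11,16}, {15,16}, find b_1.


b_1 = E - V + (number of components).
E = 21, V = 17, components = 2.
b_1 = 21 - 17 + 2 = 6

6


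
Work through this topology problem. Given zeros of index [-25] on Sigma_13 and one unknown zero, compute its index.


Poincare-Hopf: sum of indices = chi(M).
chi(Sigma_13) = 2 - 2*13 = -24.
Sum of known indices = -25.
x = chi - (sum known) = -24 - (-25) = 1

1


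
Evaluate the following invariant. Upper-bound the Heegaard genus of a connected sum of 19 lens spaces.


Heegaard genus satisfies g(A#B) <= g(A) + g(B).
Each lens space has g = 1.
Upper bound: 19 * 1 = 19

19


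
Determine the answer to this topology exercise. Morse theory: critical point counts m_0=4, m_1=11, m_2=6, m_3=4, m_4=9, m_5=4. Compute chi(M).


Morse theory: chi(M) = sum_k (-1)^k m_k where m_k = #(index-k critical points).
= (4) + (-11) + (6) + (-4) + (9) + (-4) = 0

0


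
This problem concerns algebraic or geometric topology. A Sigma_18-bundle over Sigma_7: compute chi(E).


For a fiber bundle F -> E -> B (with CW structure): chi(E) = chi(B) * chi(F).
chi(Sigma_7) = -12, chi(Sigma_18) = -34.
chi(E) = (-12) * (-34) = 408

408


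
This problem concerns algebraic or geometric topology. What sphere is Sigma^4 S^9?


Each suspension raises dimension by 1: Sigma S^n = S^{n+1}.
Sigma^4 S^9 = S^{9+4} = S^13

13


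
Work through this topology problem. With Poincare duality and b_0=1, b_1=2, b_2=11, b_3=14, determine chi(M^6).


By Poincare duality b_k = b_{6-k}, so full Betti numbers: b_0=1, b_1=2, b_2=11, b_3=14, b_4=11, b_5=2, b_6=1.
chi = sum (-1)^k b_k = 6

6


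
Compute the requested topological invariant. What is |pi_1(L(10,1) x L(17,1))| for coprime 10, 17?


pi_1(X x Y) = pi_1(X) x pi_1(Y).
pi_1(L(10,1)) = Z/10, pi_1(L(17,1)) = Z/17.
|Z/10 x Z/17| = 10 * 17 = 170

170


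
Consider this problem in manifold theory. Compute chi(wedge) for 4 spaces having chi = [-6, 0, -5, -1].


chi(A v B) = chi(A) + chi(B) - 1 (one point identified).
For 4 spaces: chi = (sum chi_i) - (4 - 1).
sum = -12; chi = -12 - 3 = -15

-15


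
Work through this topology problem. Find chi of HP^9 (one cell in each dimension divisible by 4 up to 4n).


HP^9 has one cell in each dimension 0, 4, ..., 4*9 (9+1 cells, all even-dim).
chi = 9 + 1 = 10

10


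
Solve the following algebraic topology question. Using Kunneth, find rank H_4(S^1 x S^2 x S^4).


Each S^d has Poincare polynomial 1 + t^d.
The product S^1 x S^2 x S^4 has Poincare polynomial prod(1+t^d_i).
Expanding: b_0=1, b_1=1, b_2=1, b_3=1, b_4=1, b_5=1, b_6=1, b_7=1.
b_4 = 1

1


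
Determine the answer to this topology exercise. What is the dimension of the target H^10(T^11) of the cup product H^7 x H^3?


Cup product: H^p x H^q -> H^{p+q}; here p+q = 7+3 = 10.
rank H^k(T^n) = C(n,k).
C(11,10) = 11

11


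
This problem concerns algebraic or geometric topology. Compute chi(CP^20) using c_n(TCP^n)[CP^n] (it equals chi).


For any closed oriented manifold, <e(TM),[M]> = chi(M).
chi(CP^20) = 20+1 = 21

21


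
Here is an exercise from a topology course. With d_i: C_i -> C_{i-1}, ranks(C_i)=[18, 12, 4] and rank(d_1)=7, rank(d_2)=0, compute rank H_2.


rank H_k = rank(ker d_k) - rank(im d_{k+1}).
rank(ker d_2) = rank(C_2) - rank(d_2) = 4 - 0 = 4.
rank(im d_{2+1}) = 0.
rank H_2 = 4 - 0 = 4

4


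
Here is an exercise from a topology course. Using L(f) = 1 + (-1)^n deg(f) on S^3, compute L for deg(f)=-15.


On S^3: L(f) = tr(f_0*) + (-1)^3 tr(f_3*) = 1 + (-1)^3 * deg(f).
L(f) = 1 + (-1)^3 * -15 = 1 + 15 = 16

16


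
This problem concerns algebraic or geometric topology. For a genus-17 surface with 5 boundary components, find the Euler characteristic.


For a compact orientable surface with genus g and b boundary components: chi = 2 - 2g - b.
chi = 2 - 2*17 - 5 = 2 - 34 - 5 = -37

-37


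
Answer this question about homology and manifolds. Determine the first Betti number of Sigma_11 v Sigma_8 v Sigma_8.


For a wedge X v Y: reduced H_k(X v Y) = H_k(X) + H_k(Y).
Each Sigma_g contributes b_1 = 2g.
b_1 = 22 + 16 + 16 = 54

54


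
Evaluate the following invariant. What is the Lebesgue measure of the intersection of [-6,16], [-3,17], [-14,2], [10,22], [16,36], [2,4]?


Intersection = [max(a_i), min(b_i)] = [16, 2].
Since 16 > 2, the intersection is empty.
Length = 0

0


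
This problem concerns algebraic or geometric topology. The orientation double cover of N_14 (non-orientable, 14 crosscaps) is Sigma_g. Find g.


chi(N_14) = 2 - 14 = -12.
Double cover: chi(Sigma_g) = 2 * chi(N_14) = 2*(-12) = -24.
2 - 2g = -24, so g = (2 - (-24))/2 = 26/2 = 13

13


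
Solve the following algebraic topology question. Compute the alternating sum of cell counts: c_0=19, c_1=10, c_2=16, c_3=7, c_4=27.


chi = sum_k (-1)^k c_k.
= (-1)^0*19 + (-1)^1*10 + (-1)^2*16 + (-1)^3*7 + (-1)^4*27
= (19) + (-10) + (16) + (-7) + (27)
= 45

45


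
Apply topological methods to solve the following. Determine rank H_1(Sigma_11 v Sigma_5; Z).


For a wedge: H_1(A v B) = H_1(A) + H_1(B).
b_1(Sigma_11) = 22, b_1(Sigma_5) = 10.
b_1 = 22 + 10 = 32

32


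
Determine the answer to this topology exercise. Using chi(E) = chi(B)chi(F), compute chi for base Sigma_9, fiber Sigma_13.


For a fiber bundle F -> E -> B (with CW structure): chi(E) = chi(B) * chi(F).
chi(Sigma_9) = -16, chi(Sigma_13) = -24.
chi(E) = (-16) * (-24) = 384

384


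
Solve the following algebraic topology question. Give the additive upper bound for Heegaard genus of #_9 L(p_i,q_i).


Heegaard genus satisfies g(A#B) <= g(A) + g(B).
Each lens space has g = 1.
Upper bound: 9 * 1 = 9

9


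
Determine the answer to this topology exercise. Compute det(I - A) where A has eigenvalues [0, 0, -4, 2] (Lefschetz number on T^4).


For a torus self-map: L(f) = det(I - A) where A acts on H_1.
L(f) = (1-0) * (1-0) * (1--4) * (1-2) = 1 * 1 * 5 * -1 = -5

-5


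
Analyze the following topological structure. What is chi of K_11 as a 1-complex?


K_11: V = 11, E = C(11,2) = 55.
chi = V - E = 11 - 55 = -44

-44


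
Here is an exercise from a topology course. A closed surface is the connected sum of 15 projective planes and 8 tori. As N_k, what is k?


Since a >= 1, the sum is non-orientable; each T^2 can be replaced by RP^2 # RP^2 (since T^2#RP^2 = 3RP^2).
Total crosscaps k = 15 + 2*8 = 31.
Check via chi: chi = 15*1 + 8*0 - (15+8-1)*2 = -29 = 2 - k = -29. Consistent.

31


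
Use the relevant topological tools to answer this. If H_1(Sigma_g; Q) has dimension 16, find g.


For a closed orientable surface: b_1 = 2g.
16 = 2g
g = 16 / 2 = 8

8


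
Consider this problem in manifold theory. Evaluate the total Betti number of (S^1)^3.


b_k(T^3) = C(3,k), so the sum over k is sum_k C(3,k) = 2^3.
Total = 2^3 = 8

8


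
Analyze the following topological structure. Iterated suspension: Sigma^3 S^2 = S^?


Each suspension raises dimension by 1: Sigma S^n = S^{n+1}.
Sigma^3 S^2 = S^{2+3} = S^5

5


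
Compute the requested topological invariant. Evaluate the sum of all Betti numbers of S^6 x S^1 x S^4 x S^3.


Total Betti number is multiplicative under products.
Each S^d (d>=1) has total Betti number 2.
There are 4 sphere factors.
Total = 2^4 = 16

16


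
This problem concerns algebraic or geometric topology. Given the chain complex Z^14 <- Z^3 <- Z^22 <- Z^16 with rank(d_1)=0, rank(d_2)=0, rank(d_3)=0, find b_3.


rank H_k = rank(ker d_k) - rank(im d_{k+1}).
rank(ker d_3) = rank(C_3) - rank(d_3) = 16 - 0 = 16.
rank(im d_{3+1}) = 0.
rank H_3 = 16 - 0 = 16

16


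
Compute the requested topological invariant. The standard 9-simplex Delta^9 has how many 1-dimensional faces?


Delta^9 has 9+1 vertices. A 1-face is a choice of 1+1 vertices.
f_1 = C(9+1, 1+1) = C(10,2) = 45

45


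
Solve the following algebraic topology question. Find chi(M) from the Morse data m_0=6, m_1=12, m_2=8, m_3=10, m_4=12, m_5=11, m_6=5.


Morse theory: chi(M) = sum_k (-1)^k m_k where m_k = #(index-k critical points).
= (6) + (-12) + (8) + (-10) + (12) + (-11) + (5) = -2

-2


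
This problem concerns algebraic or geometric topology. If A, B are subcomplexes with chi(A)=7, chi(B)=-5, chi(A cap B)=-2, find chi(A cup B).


chi(A cup B) = chi(A) + chi(B) - chi(A cap B)
= 7 + (-5) - (-2)
= 4

4


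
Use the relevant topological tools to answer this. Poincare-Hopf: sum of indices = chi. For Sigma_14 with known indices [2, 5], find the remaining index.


Poincare-Hopf: sum of indices = chi(M).
chi(Sigma_14) = 2 - 2*14 = -26.
Sum of known indices = 7.
x = chi - (sum known) = -26 - (7) = -33

-33


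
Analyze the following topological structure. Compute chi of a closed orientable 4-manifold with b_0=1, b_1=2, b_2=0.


By Poincare duality b_k = b_{4-k}, so full Betti numbers: b_0=1, b_1=2, b_2=0, b_3=2, b_4=1.
chi = sum (-1)^k b_k = -2

-2


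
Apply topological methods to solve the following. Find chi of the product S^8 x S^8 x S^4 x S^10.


chi is multiplicative: chi(X x Y) = chi(X) chi(Y).
Each even-dim sphere has chi = 2. There are 4 factors.
chi = 2^4 = 16

16


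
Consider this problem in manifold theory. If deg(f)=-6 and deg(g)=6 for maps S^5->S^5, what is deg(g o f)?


Degree is multiplicative under composition: deg(g o f) = deg(g) * deg(f).
= 6 * -6 = -36

-36


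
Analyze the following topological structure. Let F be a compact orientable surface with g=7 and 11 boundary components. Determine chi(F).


For a compact orientable surface with genus g and b boundary components: chi = 2 - 2g - b.
chi = 2 - 2*7 - 11 = 2 - 14 - 11 = -23

-23


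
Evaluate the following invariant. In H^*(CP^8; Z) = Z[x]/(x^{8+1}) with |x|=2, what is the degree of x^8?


|x| = 2 in H^*(CP^n).
|x^8| = 8 * |x| = 8 * 2 = 16

16


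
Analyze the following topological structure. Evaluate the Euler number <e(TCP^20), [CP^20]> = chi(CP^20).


For any closed oriented manifold, <e(TM),[M]> = chi(M).
chi(CP^20) = 20+1 = 21

21


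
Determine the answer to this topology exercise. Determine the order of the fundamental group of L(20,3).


pi_1(L(p,q)) = Z/pZ for any q coprime to p.
|pi_1(L(20,3))| = 20

20


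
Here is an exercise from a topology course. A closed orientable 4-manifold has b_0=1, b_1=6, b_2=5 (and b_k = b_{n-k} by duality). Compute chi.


By Poincare duality b_k = b_{4-k}, so full Betti numbers: b_0=1, b_1=6, b_2=5, b_3=6, b_4=1.
chi = sum (-1)^k b_k = -5

-5


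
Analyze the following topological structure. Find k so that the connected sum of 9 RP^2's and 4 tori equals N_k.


Since a >= 1, the sum is non-orientable; each T^2 can be replaced by RP^2 # RP^2 (since T^2#RP^2 = 3RP^2).
Total crosscaps k = 9 + 2*4 = 17.
Check via chi: chi = 9*1 + 4*0 - (9+4-1)*2 = -15 = 2 - k = -15. Consistent.

17


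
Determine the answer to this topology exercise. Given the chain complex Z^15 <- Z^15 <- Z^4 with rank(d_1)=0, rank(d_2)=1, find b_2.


rank H_k = rank(ker d_k) - rank(im d_{k+1}).
rank(ker d_2) = rank(C_2) - rank(d_2) = 4 - 1 = 3.
rank(im d_{2+1}) = 0.
rank H_2 = 3 - 0 = 3

3


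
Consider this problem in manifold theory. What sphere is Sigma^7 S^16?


Each suspension raises dimension by 1: Sigma S^n = S^{n+1}.
Sigma^7 S^16 = S^{16+7} = S^23

23


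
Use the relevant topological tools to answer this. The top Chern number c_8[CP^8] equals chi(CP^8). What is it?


For any closed oriented manifold, <e(TM),[M]> = chi(M).
chi(CP^8) = 8+1 = 9

9


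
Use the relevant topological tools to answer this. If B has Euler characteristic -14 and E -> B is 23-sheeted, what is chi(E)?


For a finite covering: chi(E) = (number of sheets) * chi(B).
chi(E) = 23 * (-14) = -322

-322


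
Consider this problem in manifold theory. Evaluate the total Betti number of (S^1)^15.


b_k(T^15) = C(15,k), so the sum over k is sum_k C(15,k) = 2^15.
Total = 2^15 = 32768

32768


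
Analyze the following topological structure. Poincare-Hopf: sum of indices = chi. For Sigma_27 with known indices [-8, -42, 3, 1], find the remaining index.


Poincare-Hopf: sum of indices = chi(M).
chi(Sigma_27) = 2 - 2*27 = -52.
Sum of known indices = -46.
x = chi - (sum known) = -52 - (-46) = -6

-6


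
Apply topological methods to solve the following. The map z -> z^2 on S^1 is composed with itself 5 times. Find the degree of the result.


deg(f) = 2. Degree is multiplicative: deg(f^5) = (deg f)^5.
deg(f^5) = (2)^5 = 32

32


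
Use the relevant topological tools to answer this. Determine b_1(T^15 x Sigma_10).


pi_1(A x B) = pi_1(A) x pi_1(B); rank of abelianization = b_1.
b_1(T^15) = 15, b_1(Sigma_10) = 2*10 = 20.
b_1(product) = 15 + 20 = 35

35


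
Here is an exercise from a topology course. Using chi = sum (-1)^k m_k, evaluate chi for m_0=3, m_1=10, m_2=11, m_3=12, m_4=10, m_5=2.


Morse theory: chi(M) = sum_k (-1)^k m_k where m_k = #(index-k critical points).
= (3) + (-10) + (11) + (-12) + (10) + (-2) = 0

0


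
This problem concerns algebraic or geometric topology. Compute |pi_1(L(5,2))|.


pi_1(L(p,q)) = Z/pZ for any q coprime to p.
|pi_1(L(5,2))| = 5

5


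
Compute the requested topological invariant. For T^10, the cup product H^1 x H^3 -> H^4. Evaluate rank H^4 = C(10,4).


Cup product: H^p x H^q -> H^{p+q}; here p+q = 1+3 = 4.
rank H^k(T^n) = C(n,k).
C(10,4) = 210

210


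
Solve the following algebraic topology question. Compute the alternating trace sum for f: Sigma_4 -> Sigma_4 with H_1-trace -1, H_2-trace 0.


L(f) = tr(f_0*) - tr(f_1*) + tr(f_2*).
= 1 - (-1) + (0)
= 2

2


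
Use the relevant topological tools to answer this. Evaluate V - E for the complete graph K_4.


K_4: V = 4, E = C(4,2) = 6.
chi = V - E = 4 - 6 = -2

-2


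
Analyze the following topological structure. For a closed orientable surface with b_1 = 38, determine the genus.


For a closed orientable surface: b_1 = 2g.
38 = 2g
g = 38 / 2 = 19

19


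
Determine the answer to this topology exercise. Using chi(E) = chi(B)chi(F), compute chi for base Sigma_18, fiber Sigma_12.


For a fiber bundle F -> E -> B (with CW structure): chi(E) = chi(B) * chi(F).
chi(Sigma_18) = -34, chi(Sigma_12) = -22.
chi(E) = (-34) * (-22) = 748

748


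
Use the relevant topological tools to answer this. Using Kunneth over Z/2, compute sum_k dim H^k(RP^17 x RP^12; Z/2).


dim H^*(RP^n; Z/2) = n+1 (one Z/2 in each degree 0..n).
Total Betti number is multiplicative.
Total = (17+1) * (12+1) = 18 * 13 = 234

234


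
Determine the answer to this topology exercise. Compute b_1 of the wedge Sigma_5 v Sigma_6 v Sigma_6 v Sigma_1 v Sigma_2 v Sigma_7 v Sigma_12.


For a wedge X v Y: reduced H_k(X v Y) = H_k(X) + H_k(Y).
Each Sigma_g contributes b_1 = 2g.
b_1 = 10 + 12 + 12 + 2 + 4 + 14 + 24 = 78

78


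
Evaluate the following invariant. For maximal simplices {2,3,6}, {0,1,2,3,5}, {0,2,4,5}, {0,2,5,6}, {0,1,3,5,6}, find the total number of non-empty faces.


Each maximal simplex on m vertices has 2^m - 1 nonempty faces.
Take the union (dedupe shared faces).
Total distinct faces = 60

60


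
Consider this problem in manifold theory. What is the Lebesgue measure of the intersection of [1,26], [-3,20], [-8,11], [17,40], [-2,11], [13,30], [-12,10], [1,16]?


Intersection = [max(a_i), min(b_i)] = [17, 10].
Since 17 > 10, the intersection is empty.
Length = 0

0


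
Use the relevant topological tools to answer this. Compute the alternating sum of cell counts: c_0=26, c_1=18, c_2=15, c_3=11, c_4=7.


chi = sum_k (-1)^k c_k.
= (-1)^0*26 + (-1)^1*18 + (-1)^2*15 + (-1)^3*11 + (-1)^4*7
= (26) + (-18) + (15) + (-11) + (7)
= 19

19


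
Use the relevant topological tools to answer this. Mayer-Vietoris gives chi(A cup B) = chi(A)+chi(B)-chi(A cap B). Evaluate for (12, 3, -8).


chi(A cup B) = chi(A) + chi(B) - chi(A cap B)
= 12 + (3) - (-8)
= 23

23


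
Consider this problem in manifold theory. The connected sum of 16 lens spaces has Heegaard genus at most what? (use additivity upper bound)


Heegaard genus satisfies g(A#B) <= g(A) + g(B).
Each lens space has g = 1.
Upper bound: 16 * 1 = 16

16


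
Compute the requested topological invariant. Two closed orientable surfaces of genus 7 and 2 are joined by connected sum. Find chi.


chi(Sigma_7) = 2 - 2*7 = -12
chi(Sigma_2) = 2 - 2*2 = -2
For surfaces: chi(A#B) = chi(A) + chi(B) - 2.
chi = -12 + -2 - 2 = -16

-16


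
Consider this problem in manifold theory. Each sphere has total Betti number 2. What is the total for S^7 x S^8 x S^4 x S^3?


Total Betti number is multiplicative under products.
Each S^d (d>=1) has total Betti number 2.
There are 4 sphere factors.
Total = 2^4 = 16

16


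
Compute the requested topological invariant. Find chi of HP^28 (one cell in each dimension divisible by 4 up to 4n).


HP^28 has one cell in each dimension 0, 4, ..., 4*28 (28+1 cells, all even-dim).
chi = 28 + 1 = 29

29


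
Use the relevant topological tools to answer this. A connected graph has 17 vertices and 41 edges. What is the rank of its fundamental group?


For a connected graph: rank(pi_1) = b_1 = E - V + 1 = 1 - chi.
chi = V - E = 17 - 41 = -24.
rank = 1 - (-24) = 41 - 17 + 1 = 25

25


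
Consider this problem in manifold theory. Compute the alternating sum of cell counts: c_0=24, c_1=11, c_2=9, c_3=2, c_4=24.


chi = sum_k (-1)^k c_k.
= (-1)^0*24 + (-1)^1*11 + (-1)^2*9 + (-1)^3*2 + (-1)^4*24
= (24) + (-11) + (9) + (-2) + (24)
= 44

44


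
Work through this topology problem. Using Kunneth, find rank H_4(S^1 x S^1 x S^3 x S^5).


Each S^d has Poincare polynomial 1 + t^d.
The product S^1 x S^1 x S^3 x S^5 has Poincare polynomial prod(1+t^d_i).
Expanding: b_0=1, b_1=2, b_2=1, b_3=1, b_4=2, b_5=2, b_6=2, b_7=1, b_8=1, b_9=2, b_10=1.
b_4 = 2

2


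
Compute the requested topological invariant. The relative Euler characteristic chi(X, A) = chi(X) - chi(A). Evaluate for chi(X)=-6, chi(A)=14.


Relative Euler characteristic: chi(X, A) = chi(X) - chi(A).
= -6 - (14) = -20

-20


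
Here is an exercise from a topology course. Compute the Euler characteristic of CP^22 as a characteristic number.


For any closed oriented manifold, <e(TM),[M]> = chi(M).
chi(CP^22) = 22+1 = 23

23


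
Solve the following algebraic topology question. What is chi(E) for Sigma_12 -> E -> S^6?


chi(S^6) = 2 (n even), chi(Sigma_12) = 2 - 2*12 = -22.
chi(E) = 2 * (-22) = -44

-44


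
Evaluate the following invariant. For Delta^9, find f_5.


Delta^9 has 9+1 vertices. A 5-face is a choice of 5+1 vertices.
f_5 = C(9+1, 5+1) = C(10,6) = 210

210


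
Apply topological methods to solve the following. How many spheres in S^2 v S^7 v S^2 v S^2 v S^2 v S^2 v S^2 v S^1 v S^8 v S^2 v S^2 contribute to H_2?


For a wedge of spheres, H_k (k>0) is free on one generator per sphere of dimension k.
Spheres of dimension 2: count = 8.
b_2 = 8

8


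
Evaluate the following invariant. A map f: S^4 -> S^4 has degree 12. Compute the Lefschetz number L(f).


On S^4: L(f) = tr(f_0*) + (-1)^4 tr(f_4*) = 1 + (-1)^4 * deg(f).
L(f) = 1 + (-1)^4 * 12 = 1 + 12 = 13

13


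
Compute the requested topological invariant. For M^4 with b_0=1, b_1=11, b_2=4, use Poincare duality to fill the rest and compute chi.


By Poincare duality b_k = b_{4-k}, so full Betti numbers: b_0=1, b_1=11, b_2=4, b_3=11, b_4=1.
chi = sum (-1)^k b_k = -16

-16


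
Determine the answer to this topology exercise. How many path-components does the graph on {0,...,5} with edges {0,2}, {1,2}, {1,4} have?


Run DFS/union-find over 6 vertices.
V = 6, E = 3.
Number of components = 3

3


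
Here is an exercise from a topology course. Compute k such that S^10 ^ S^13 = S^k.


S^m ^ S^n = S^{m+n}.
k = 10 + 13 = 23

23


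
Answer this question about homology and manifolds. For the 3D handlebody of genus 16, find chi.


A genus-g handlebody deformation retracts to a wedge of g circles.
chi(vee_g S^1) = 1 - g.
chi(H_16) = 1 - 16 = -15

-15


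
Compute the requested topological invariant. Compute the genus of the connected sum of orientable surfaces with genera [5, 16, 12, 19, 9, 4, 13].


Genus is additive under connected sum of orientable surfaces.
g = 5 + 16 + 12 + 19 + 9 + 4 + 13 = 78

78


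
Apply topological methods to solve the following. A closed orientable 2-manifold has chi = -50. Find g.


chi = 2 - 2g for closed orientable surfaces.
-50 = 2 - 2g
2g = 2 - (-50) = 52
g = 26

26


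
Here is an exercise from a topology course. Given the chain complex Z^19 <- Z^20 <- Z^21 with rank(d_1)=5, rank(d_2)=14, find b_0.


rank H_k = rank(ker d_k) - rank(im d_{k+1}).
rank(ker d_0) = rank(C_0) - rank(d_0) = 19 - 0 = 19.
rank(im d_{0+1}) = 5.
rank H_0 = 19 - 5 = 14

14


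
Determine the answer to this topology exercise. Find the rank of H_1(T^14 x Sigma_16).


pi_1(A x B) = pi_1(A) x pi_1(B); rank of abelianization = b_1.
b_1(T^14) = 14, b_1(Sigma_16) = 2*16 = 32.
b_1(product) = 14 + 32 = 46

46


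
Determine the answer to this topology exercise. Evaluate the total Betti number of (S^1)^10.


b_k(T^10) = C(10,k), so the sum over k is sum_k C(10,k) = 2^10.
Total = 2^10 = 1024

1024


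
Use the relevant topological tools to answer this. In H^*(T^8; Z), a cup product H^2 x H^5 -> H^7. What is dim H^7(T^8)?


Cup product: H^p x H^q -> H^{p+q}; here p+q = 2+5 = 7.
rank H^k(T^n) = C(n,k).
C(8,7) = 8

8


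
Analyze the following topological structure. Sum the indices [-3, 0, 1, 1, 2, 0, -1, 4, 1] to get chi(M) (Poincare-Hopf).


Poincare-Hopf: chi(M) = sum of indices of zeros.
chi = (-3) + (0) + (1) + (1) + (2) + (0) + (-1) + (4) + (1) = 5

5


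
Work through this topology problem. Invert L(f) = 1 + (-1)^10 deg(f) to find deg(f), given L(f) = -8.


L(f) = 1 + (-1)^10 deg(f) on S^10.
-8 = 1 + (-1)^10 * deg(f)
(-1)^10 * deg(f) = -9
deg(f) = -9

-9


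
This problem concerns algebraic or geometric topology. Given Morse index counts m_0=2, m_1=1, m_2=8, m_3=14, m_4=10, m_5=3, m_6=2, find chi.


Morse theory: chi(M) = sum_k (-1)^k m_k where m_k = #(index-k critical points).
= (2) + (-1) + (8) + (-14) + (10) + (-3) + (2) = 4

4


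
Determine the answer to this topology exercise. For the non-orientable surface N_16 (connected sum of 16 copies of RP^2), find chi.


For a non-orientable closed surface with k crosscaps: chi = 2 - k.
Here k = 16.
chi = 2 - 16 = -14

-14


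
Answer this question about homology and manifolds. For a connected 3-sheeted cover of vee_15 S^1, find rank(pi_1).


Nielsen-Schreier: an index-n subgroup of F_r is free of rank 1 + n(r-1).
Equivalently: chi(cover) = n*chi(base); chi(vee_r S^1) = 1 - 15 = -14.
chi(E) = 3*(-14) = -42; rank = 1 - chi(E) = 1 - (-42) = 43.
rank = 1 + 3*(15-1) = 1 + 42 = 43

43


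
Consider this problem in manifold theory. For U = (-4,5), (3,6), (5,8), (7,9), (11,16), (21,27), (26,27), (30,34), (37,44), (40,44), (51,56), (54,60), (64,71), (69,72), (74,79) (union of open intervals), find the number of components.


Sort and merge overlapping open intervals.
Merged: (-4,9), (11,16), (21,27), (30,34), (37,44), (51,60), (64,72), (74,79).
Number of components = 8

8


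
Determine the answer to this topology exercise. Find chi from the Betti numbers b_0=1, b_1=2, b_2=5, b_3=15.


chi = sum_k (-1)^k b_k.
= (1) + (-2) + (5) + (-15)
= -11

-11


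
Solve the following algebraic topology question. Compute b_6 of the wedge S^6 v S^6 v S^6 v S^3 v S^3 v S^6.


For a wedge of spheres, H_k (k>0) is free on one generator per sphere of dimension k.
Spheres of dimension 6: count = 4.
b_6 = 4

4


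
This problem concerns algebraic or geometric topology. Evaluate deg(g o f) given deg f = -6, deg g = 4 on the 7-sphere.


Degree is multiplicative under composition: deg(g o f) = deg(g) * deg(f).
= 4 * -6 = -24

-24


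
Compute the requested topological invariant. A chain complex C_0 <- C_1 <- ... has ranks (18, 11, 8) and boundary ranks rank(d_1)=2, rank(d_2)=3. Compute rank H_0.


rank H_k = rank(ker d_k) - rank(im d_{k+1}).
rank(ker d_0) = rank(C_0) - rank(d_0) = 18 - 0 = 18.
rank(im d_{0+1}) = 2.
rank H_0 = 18 - 2 = 16

16


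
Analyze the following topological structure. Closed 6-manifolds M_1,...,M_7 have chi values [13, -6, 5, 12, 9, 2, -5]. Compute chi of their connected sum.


For n-manifolds: chi(A#B) = chi(A) + chi(B) - chi(S^6).
chi(S^6) = 1 + (-1)^6 = 2.
chi(#) = (sum chi_i) - (7-1)*chi(S^6) = 30 - 6*2 = 18

18


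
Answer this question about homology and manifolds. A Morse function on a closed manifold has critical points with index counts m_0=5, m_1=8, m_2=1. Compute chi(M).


Morse theory: chi(M) = sum_k (-1)^k m_k where m_k = #(index-k critical points).
= (5) + (-8) + (1) = -2

-2


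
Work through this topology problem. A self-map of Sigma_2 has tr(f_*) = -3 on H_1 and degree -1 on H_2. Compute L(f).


L(f) = tr(f_0*) - tr(f_1*) + tr(f_2*).
= 1 - (-3) + (-1)
= 3

3


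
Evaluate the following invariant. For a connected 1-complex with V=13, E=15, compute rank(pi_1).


For a connected graph: rank(pi_1) = b_1 = E - V + 1 = 1 - chi.
chi = V - E = 13 - 15 = -2.
rank = 1 - (-2) = 15 - 13 + 1 = 3

3


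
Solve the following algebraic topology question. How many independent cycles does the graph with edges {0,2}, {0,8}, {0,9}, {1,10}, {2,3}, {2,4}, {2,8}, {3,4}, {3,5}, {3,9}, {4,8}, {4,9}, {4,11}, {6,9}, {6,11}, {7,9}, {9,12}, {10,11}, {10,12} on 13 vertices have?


b_1 = E - V + (number of components).
E = 19, V = 13, components = 1.
b_1 = 19 - 13 + 1 = 7

7


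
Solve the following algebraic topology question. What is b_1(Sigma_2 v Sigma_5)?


For a wedge: H_1(A v B) = H_1(A) + H_1(B).
b_1(Sigma_2) = 4, b_1(Sigma_5) = 10.
b_1 = 4 + 10 = 14

14


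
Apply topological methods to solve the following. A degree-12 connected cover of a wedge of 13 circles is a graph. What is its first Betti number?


Nielsen-Schreier: an index-n subgroup of F_r is free of rank 1 + n(r-1).
Equivalently: chi(cover) = n*chi(base); chi(vee_r S^1) = 1 - 13 = -12.
chi(E) = 12*(-12) = -144; rank = 1 - chi(E) = 1 - (-144) = 145.
rank = 1 + 12*(13-1) = 1 + 144 = 145

145


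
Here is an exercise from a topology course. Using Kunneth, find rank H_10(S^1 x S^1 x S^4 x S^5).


Each S^d has Poincare polynomial 1 + t^d.
The product S^1 x S^1 x S^4 x S^5 has Poincare polynomial prod(1+t^d_i).
Expanding: b_0=1, b_1=2, b_2=1, b_4=1, b_5=3, b_6=3, b_7=1, b_9=1, b_10=2, b_11=1.
b_10 = 2

2


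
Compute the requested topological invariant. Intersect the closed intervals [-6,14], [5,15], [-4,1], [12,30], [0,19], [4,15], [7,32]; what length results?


Intersection = [max(a_i), min(b_i)] = [12, 1].
Since 12 > 1, the intersection is empty.
Length = 0

0


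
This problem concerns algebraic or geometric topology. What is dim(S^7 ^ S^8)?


S^m ^ S^n = S^{m+n}.
k = 7 + 8 = 15

15


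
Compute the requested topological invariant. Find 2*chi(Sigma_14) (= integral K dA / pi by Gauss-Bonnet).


Gauss-Bonnet: integral K dA = 2*pi*chi(M).
chi(Sigma_14) = 2 - 2*14 = -26.
(integral K dA)/pi = 2*chi = 2*(-26) = -52

-52


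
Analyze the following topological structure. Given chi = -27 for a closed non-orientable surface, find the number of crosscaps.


chi = 2 - k for closed non-orientable surfaces with k crosscaps.
-27 = 2 - k
k = 2 - (-27) = 29

29


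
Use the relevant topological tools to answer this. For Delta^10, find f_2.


Delta^10 has 10+1 vertices. A 2-face is a choice of 2+1 vertices.
f_2 = C(10+1, 2+1) = C(11,3) = 165

165


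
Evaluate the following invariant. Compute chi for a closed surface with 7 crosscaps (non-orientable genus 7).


For a non-orientable closed surface with k crosscaps: chi = 2 - k.
Here k = 7.
chi = 2 - 7 = -5

-5


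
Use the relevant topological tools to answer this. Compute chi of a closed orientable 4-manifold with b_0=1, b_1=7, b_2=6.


By Poincare duality b_k = b_{4-k}, so full Betti numbers: b_0=1, b_1=7, b_2=6, b_3=7, b_4=1.
chi = sum (-1)^k b_k = -6

-6


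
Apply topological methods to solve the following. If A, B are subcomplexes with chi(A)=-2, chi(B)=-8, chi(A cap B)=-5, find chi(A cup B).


chi(A cup B) = chi(A) + chi(B) - chi(A cap B)
= -2 + (-8) - (-5)
= -5

-5


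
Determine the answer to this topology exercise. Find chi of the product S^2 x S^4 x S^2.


chi is multiplicative: chi(X x Y) = chi(X) chi(Y).
Each even-dim sphere has chi = 2. There are 3 factors.
chi = 2^3 = 8

8


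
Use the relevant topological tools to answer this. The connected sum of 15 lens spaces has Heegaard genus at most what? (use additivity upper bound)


Heegaard genus satisfies g(A#B) <= g(A) + g(B).
Each lens space has g = 1.
Upper bound: 15 * 1 = 15

15


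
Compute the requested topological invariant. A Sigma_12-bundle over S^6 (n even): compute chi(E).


chi(S^6) = 2 (n even), chi(Sigma_12) = 2 - 2*12 = -22.
chi(E) = 2 * (-22) = -44

-44


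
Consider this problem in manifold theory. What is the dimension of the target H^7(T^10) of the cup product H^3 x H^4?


Cup product: H^p x H^q -> H^{p+q}; here p+q = 3+4 = 7.
rank H^k(T^n) = C(n,k).
C(10,7) = 120

120


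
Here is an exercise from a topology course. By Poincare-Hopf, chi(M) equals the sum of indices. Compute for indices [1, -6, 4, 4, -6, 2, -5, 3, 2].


Poincare-Hopf: chi(M) = sum of indices of zeros.
chi = (1) + (-6) + (4) + (4) + (-6) + (2) + (-5) + (3) + (2) = -1

-1


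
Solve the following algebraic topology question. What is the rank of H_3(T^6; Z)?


By the Kunneth formula, b_k(T^n) = C(n,k).
b_3(T^6) = C(6,3).
C(6,3) = 6!/(3!*3!) = 20

20


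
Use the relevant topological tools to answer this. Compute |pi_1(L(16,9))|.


pi_1(L(p,q)) = Z/pZ for any q coprime to p.
|pi_1(L(16,9))| = 16

16


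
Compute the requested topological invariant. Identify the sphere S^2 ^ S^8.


S^m ^ S^n = S^{m+n}.
k = 2 + 8 = 10

10


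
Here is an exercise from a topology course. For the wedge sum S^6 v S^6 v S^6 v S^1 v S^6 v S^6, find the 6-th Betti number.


For a wedge of spheres, H_k (k>0) is free on one generator per sphere of dimension k.
Spheres of dimension 6: count = 5.
b_6 = 5

5


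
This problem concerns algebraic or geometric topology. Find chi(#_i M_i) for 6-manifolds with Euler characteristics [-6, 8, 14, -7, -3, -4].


For n-manifolds: chi(A#B) = chi(A) + chi(B) - chi(S^6).
chi(S^6) = 1 + (-1)^6 = 2.
chi(#) = (sum chi_i) - (6-1)*chi(S^6) = 2 - 5*2 = -8

-8


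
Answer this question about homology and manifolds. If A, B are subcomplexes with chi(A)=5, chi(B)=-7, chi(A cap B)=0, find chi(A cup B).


chi(A cup B) = chi(A) + chi(B) - chi(A cap B)
= 5 + (-7) - (0)
= -2

-2


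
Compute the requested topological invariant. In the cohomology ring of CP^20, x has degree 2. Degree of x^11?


|x| = 2 in H^*(CP^n).
|x^11| = 11 * |x| = 11 * 2 = 22

22


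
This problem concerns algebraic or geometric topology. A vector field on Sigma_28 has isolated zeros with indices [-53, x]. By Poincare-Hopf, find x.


Poincare-Hopf: sum of indices = chi(M).
chi(Sigma_28) = 2 - 2*28 = -54.
Sum of known indices = -53.
x = chi - (sum known) = -54 - (-53) = -1

-1


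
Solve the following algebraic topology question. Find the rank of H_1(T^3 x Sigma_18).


pi_1(A x B) = pi_1(A) x pi_1(B); rank of abelianization = b_1.
b_1(T^3) = 3, b_1(Sigma_18) = 2*18 = 36.
b_1(product) = 3 + 36 = 39

39


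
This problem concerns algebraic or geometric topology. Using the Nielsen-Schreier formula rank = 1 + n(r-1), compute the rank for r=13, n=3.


Nielsen-Schreier: an index-n subgroup of F_r is free of rank 1 + n(r-1).
Equivalently: chi(cover) = n*chi(base); chi(vee_r S^1) = 1 - 13 = -12.
chi(E) = 3*(-12) = -36; rank = 1 - chi(E) = 1 - (-36) = 37.
rank = 1 + 3*(13-1) = 1 + 36 = 37

37


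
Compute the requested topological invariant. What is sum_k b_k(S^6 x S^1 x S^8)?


Total Betti number is multiplicative under products.
Each S^d (d>=1) has total Betti number 2.
There are 3 sphere factors.
Total = 2^3 = 8

8


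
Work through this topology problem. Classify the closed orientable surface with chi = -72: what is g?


chi = 2 - 2g for closed orientable surfaces.
-72 = 2 - 2g
2g = 2 - (-72) = 74
g = 37

37


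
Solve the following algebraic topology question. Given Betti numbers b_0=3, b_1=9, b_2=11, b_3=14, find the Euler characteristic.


chi = sum_k (-1)^k b_k.
= (3) + (-9) + (11) + (-14)
= -9

-9


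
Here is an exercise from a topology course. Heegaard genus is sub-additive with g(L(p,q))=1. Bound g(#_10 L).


Heegaard genus satisfies g(A#B) <= g(A) + g(B).
Each lens space has g = 1.
Upper bound: 10 * 1 = 10

10


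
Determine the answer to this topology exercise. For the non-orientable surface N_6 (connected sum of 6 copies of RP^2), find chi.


For a non-orientable closed surface with k crosscaps: chi = 2 - k.
Here k = 6.
chi = 2 - 6 = -4

-4


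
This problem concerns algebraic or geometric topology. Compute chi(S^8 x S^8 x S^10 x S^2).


chi is multiplicative: chi(X x Y) = chi(X) chi(Y).
Each even-dim sphere has chi = 2. There are 4 factors.
chi = 2^4 = 16

16


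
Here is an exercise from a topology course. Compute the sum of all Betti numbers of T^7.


b_k(T^7) = C(7,k), so the sum over k is sum_k C(7,k) = 2^7.
Total = 2^7 = 128

128
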